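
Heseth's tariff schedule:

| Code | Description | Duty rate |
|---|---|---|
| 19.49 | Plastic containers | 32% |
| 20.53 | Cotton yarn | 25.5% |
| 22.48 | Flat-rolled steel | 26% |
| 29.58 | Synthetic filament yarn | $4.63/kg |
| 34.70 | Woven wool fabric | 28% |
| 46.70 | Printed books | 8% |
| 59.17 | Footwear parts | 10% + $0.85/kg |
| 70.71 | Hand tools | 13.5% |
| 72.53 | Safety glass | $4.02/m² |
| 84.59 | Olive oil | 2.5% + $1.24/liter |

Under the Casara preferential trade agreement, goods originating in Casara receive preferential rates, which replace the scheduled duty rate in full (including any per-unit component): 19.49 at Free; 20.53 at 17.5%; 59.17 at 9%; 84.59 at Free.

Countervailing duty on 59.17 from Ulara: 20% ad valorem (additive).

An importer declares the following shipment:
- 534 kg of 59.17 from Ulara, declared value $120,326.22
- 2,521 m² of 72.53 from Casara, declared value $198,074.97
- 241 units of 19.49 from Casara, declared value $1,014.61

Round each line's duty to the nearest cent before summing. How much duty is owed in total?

Line 1 (59.17, Ulara, 534 kg, $120,326.22):
Base rate for 59.17 is 10% + $0.85/kg.
59.17 has an FTA preferential rate, but origin Ulara is not Casara; base rate stands.
Additional duty on 59.17 from Ulara: +20%. Applied ad valorem rate: 10% + 20% = 30%.
Duty = $120,326.22 × 30% + 534 × $0.85 = $36,551.77.
Line 2 (72.53, Casara, 2,521 m², $198,074.97):
Base rate for 72.53 is $4.02/m².
Origin Casara is the FTA partner but 72.53 is not on the preference list; base rate stands.
Duty = 2,521 × $4.02 = $10,134.42.
Line 3 (19.49, Casara, 241 units, $1,014.61):
Base rate for 19.49 is 32%.
Origin Casara qualifies under the Heseth–Casara agreement and 19.49 is covered: preferential rate Free applies instead.
Duty = $1,014.61 × 0% = $0.00.
Total = $36,551.77 + $10,134.42 + $0.00 = $46,686.19.

$46,686.19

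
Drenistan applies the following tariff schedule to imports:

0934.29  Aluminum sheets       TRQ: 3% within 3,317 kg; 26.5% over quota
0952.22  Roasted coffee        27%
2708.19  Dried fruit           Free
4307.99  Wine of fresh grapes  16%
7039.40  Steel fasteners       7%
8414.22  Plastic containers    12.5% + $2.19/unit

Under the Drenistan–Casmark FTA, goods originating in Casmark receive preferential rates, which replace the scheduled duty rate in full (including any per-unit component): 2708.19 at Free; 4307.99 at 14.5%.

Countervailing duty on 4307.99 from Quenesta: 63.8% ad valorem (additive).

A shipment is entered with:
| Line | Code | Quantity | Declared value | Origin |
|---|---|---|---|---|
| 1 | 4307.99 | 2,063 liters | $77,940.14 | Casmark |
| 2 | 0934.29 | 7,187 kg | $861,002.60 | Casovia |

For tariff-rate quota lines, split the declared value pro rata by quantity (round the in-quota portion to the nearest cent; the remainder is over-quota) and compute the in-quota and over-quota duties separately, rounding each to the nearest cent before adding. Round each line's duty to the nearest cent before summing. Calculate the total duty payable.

$146,083.51

Line 1 (4307.99, Casmark, 2,063 liters, $77,940.14):
Base rate for 4307.99 is 16%.
Origin Casmark qualifies under the Drenistan–Casmark agreement and 4307.99 is covered: preferential rate 14.5% applies instead.
The additional-duty order on 4307.99 targets Quenesta, not Casmark; it does not apply.
Duty = $77,940.14 × 14.5% = $11,301.32.
Line 2 (0934.29, Casovia, 7,187 kg, $861,002.60):
Code 0934.29 is under a tariff-rate quota (threshold 3,317 kg). In-quota: 3,317 kg at 3%; over-quota: 3,870 kg at 26.5%.
Pro-rata value split: in-quota = $861,002.60 × 3,317/7,187 = $397,376.60; over-quota = $861,002.60 − $397,376.60 = $463,626.00.
In-quota duty = $397,376.60 × 3% = $11,921.30. Over-quota duty = $463,626.00 × 26.5% = $122,860.89.
Line duty = $11,921.30 + $122,860.89 = $134,782.19.
Total = $11,301.32 + $134,782.19 = $146,083.51.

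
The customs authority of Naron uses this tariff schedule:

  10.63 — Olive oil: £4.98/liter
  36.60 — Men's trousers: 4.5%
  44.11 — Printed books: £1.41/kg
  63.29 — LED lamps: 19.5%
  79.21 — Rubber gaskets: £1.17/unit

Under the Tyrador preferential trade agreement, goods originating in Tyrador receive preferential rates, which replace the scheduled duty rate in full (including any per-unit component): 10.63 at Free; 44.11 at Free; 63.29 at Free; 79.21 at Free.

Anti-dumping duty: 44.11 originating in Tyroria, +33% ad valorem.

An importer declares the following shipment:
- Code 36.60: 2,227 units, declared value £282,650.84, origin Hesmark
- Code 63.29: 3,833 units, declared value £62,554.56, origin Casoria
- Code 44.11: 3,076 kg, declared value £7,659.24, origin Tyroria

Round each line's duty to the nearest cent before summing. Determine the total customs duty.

£31,782.14

Line 1 (36.60, Hesmark, 2,227 units, £282,650.84):
Base rate for 36.60 is 4.5%.
Duty = £282,650.84 × 4.5% = £12,719.29.
Line 2 (63.29, Casoria, 3,833 units, £62,554.56):
Base rate for 63.29 is 19.5%.
63.29 has an FTA preferential rate, but origin Casoria is not Tyrador; base rate stands.
Duty = £62,554.56 × 19.5% = £12,198.14.
Line 3 (44.11, Tyroria, 3,076 kg, £7,659.24):
Base rate for 44.11 is £1.41/kg.
44.11 has an FTA preferential rate, but origin Tyroria is not Tyrador; base rate stands.
Additional duty on 44.11 from Tyroria: +33% ad valorem. Applied ad valorem rate = 33%.
Duty = £7,659.24 × 33% + 3,076 × £1.41 = £6,864.71.
Total = £12,719.29 + £12,198.14 + £6,864.71 = £31,782.14.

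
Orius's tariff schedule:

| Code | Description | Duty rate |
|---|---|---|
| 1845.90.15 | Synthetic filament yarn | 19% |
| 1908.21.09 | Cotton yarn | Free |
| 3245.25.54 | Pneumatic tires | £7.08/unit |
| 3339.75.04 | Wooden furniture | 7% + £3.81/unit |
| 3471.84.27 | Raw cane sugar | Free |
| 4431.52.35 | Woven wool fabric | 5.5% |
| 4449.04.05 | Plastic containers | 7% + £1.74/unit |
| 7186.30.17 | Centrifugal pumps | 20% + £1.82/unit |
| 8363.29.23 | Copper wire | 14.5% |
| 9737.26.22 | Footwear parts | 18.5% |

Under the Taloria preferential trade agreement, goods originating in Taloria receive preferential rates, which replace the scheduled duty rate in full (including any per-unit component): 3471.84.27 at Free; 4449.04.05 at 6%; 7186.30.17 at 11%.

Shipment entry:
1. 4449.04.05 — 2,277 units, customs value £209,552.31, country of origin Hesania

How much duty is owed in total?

£18,630.64

Line 1 (4449.04.05, Hesania, 2,277 units, £209,552.31):
Base rate for 4449.04.05 is 7% + £1.74/unit.
4449.04.05 has an FTA preferential rate, but origin Hesania is not Taloria; base rate stands.
Duty = £209,552.31 × 7% + 2,277 × £1.74 = £18,630.64.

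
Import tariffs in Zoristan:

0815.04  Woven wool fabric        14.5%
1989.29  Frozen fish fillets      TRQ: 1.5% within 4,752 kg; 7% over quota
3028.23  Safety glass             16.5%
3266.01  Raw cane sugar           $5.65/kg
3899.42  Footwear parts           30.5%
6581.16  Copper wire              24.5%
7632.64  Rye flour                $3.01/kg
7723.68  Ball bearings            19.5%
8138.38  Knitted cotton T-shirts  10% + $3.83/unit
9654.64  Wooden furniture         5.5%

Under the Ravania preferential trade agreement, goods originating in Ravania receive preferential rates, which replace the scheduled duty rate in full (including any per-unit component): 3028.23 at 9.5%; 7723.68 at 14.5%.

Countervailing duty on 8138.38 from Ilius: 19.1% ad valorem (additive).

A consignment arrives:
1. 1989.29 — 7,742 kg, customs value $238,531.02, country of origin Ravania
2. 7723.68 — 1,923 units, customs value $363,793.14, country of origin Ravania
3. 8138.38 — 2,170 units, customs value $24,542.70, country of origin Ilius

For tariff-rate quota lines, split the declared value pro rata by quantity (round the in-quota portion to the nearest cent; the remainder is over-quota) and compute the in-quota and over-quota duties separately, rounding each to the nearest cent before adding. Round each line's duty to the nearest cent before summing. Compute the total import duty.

Line 1 (1989.29, Ravania, 7,742 kg, $238,531.02):
Code 1989.29 is under a tariff-rate quota (threshold 4,752 kg). In-quota: 4,752 kg at 1.5%; over-quota: 2,990 kg at 7%.
Pro-rata value split: in-quota = $238,531.02 × 4,752/7,742 = $146,409.12; over-quota = $238,531.02 − $146,409.12 = $92,121.90.
In-quota duty = $146,409.12 × 1.5% = $2,196.14. Over-quota duty = $92,121.90 × 7% = $6,448.53.
Line duty = $2,196.14 + $6,448.53 = $8,644.67.
Line 2 (7723.68, Ravania, 1,923 units, $363,793.14):
Base rate for 7723.68 is 19.5%.
Origin Ravania qualifies under the Zoristan–Ravania agreement and 7723.68 is covered: preferential rate 14.5% applies instead.
Duty = $363,793.14 × 14.5% = $52,750.01.
Line 3 (8138.38, Ilius, 2,170 units, $24,542.70):
Base rate for 8138.38 is 10% + $3.83/unit.
Additional duty on 8138.38 from Ilius: +19.1%. Applied ad valorem rate: 10% + 19.1% = 29.1%.
Duty = $24,542.70 × 29.1% + 2,170 × $3.83 = $15,453.03.
Total = $8,644.67 + $52,750.01 + $15,453.03 = $76,847.71.

$76,847.71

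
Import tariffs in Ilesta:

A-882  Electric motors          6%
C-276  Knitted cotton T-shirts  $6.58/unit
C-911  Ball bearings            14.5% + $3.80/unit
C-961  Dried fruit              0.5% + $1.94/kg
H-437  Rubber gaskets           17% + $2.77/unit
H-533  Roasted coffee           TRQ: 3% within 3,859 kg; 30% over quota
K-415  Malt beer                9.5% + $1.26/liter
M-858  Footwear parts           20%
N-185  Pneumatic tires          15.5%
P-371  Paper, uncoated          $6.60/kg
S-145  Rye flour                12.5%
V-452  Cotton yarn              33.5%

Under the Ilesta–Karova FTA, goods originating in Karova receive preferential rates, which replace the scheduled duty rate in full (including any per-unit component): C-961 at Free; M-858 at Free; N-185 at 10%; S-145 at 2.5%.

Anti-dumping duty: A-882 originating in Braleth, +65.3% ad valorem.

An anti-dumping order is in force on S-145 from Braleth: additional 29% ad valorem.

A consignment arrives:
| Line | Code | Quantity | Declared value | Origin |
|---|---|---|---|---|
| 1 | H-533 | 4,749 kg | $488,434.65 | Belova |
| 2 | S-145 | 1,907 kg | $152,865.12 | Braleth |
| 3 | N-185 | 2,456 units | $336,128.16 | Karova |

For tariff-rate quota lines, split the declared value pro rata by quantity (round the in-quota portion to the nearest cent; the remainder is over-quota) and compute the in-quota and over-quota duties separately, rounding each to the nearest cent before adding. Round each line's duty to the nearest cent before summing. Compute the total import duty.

Line 1 (H-533, Belova, 4,749 kg, $488,434.65):
Code H-533 is under a tariff-rate quota (threshold 3,859 kg). In-quota: 3,859 kg at 3%; over-quota: 890 kg at 30%.
Pro-rata value split: in-quota = $488,434.65 × 3,859/4,749 = $396,898.15; over-quota = $488,434.65 − $396,898.15 = $91,536.50.
In-quota duty = $396,898.15 × 3% = $11,906.94. Over-quota duty = $91,536.50 × 30% = $27,460.95.
Line duty = $11,906.94 + $27,460.95 = $39,367.89.
Line 2 (S-145, Braleth, 1,907 kg, $152,865.12):
Base rate for S-145 is 12.5%.
S-145 has an FTA preferential rate, but origin Braleth is not Karova; base rate stands.
Additional duty on S-145 from Braleth: +29%. Applied ad valorem rate: 12.5% + 29% = 41.5%.
Duty = $152,865.12 × 41.5% = $63,439.02.
Line 3 (N-185, Karova, 2,456 units, $336,128.16):
Base rate for N-185 is 15.5%.
Origin Karova qualifies under the Ilesta–Karova agreement and N-185 is covered: preferential rate 10% applies instead.
Duty = $336,128.16 × 10% = $33,612.82.
Total = $39,367.89 + $63,439.02 + $33,612.82 = $136,419.73.

$136,419.73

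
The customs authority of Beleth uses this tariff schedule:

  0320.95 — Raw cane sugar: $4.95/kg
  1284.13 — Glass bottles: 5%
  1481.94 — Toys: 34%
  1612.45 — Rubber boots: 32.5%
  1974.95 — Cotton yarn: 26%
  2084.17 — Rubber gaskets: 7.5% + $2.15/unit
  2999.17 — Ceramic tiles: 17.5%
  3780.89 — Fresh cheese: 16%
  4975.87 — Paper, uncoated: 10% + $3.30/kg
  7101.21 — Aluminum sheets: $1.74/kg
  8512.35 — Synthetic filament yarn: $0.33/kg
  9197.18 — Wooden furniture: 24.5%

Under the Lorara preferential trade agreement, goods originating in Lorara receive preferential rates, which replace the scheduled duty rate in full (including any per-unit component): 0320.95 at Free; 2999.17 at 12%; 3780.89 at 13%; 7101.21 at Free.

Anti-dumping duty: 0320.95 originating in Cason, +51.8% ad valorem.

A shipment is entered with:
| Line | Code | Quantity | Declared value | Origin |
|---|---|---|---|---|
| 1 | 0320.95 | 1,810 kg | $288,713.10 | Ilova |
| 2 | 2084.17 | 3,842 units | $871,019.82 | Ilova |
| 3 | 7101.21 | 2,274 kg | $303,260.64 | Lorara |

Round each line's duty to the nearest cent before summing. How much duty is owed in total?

Line 1 (0320.95, Ilova, 1,810 kg, $288,713.10):
Base rate for 0320.95 is $4.95/kg.
0320.95 has an FTA preferential rate, but origin Ilova is not Lorara; base rate stands.
The additional-duty order on 0320.95 targets Cason, not Ilova; it does not apply.
Duty = 1,810 × $4.95 = $8,959.50.
Line 2 (2084.17, Ilova, 3,842 units, $871,019.82):
Base rate for 2084.17 is 7.5% + $2.15/unit.
Duty = $871,019.82 × 7.5% + 3,842 × $2.15 = $73,586.79.
Line 3 (7101.21, Lorara, 2,274 kg, $303,260.64):
Base rate for 7101.21 is $1.74/kg.
Origin Lorara qualifies under the Beleth–Lorara agreement and 7101.21 is covered: preferential rate Free applies instead.
Duty = $303,260.64 × 0% = $0.00.
Total = $8,959.50 + $73,586.79 + $0.00 = $82,546.29.

$82,546.29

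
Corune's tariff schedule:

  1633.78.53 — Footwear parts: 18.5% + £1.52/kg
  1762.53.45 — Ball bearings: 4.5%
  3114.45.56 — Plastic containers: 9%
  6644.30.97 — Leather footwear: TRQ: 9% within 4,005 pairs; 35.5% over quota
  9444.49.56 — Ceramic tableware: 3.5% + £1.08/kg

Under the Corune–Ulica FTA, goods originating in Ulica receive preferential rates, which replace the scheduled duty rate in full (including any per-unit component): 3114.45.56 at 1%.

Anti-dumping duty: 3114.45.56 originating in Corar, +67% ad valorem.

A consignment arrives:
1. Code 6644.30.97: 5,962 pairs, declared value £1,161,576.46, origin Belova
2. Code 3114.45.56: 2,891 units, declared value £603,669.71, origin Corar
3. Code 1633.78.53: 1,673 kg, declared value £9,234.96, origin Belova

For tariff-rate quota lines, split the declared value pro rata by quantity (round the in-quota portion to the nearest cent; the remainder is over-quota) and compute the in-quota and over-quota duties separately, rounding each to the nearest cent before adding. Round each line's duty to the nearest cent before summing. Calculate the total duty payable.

£668,622.10

Line 1 (6644.30.97, Belova, 5,962 pairs, £1,161,576.46):
Code 6644.30.97 is under a tariff-rate quota (threshold 4,005 pairs). In-quota: 4,005 pairs at 9%; over-quota: 1,957 pairs at 35.5%.
Pro-rata value split: in-quota = £1,161,576.46 × 4,005/5,962 = £780,294.15; over-quota = £1,161,576.46 − £780,294.15 = £381,282.31.
In-quota duty = £780,294.15 × 9% = £70,226.47. Over-quota duty = £381,282.31 × 35.5% = £135,355.22.
Line duty = £70,226.47 + £135,355.22 = £205,581.69.
Line 2 (3114.45.56, Corar, 2,891 units, £603,669.71):
Base rate for 3114.45.56 is 9%.
3114.45.56 has an FTA preferential rate, but origin Corar is not Ulica; base rate stands.
Additional duty on 3114.45.56 from Corar: +67%. Applied ad valorem rate: 9% + 67% = 76%.
Duty = £603,669.71 × 76% = £458,788.98.
Line 3 (1633.78.53, Belova, 1,673 kg, £9,234.96):
Base rate for 1633.78.53 is 18.5% + £1.52/kg.
Duty = £9,234.96 × 18.5% + 1,673 × £1.52 = £4,251.43.
Total = £205,581.69 + £458,788.98 + £4,251.43 = £668,622.10.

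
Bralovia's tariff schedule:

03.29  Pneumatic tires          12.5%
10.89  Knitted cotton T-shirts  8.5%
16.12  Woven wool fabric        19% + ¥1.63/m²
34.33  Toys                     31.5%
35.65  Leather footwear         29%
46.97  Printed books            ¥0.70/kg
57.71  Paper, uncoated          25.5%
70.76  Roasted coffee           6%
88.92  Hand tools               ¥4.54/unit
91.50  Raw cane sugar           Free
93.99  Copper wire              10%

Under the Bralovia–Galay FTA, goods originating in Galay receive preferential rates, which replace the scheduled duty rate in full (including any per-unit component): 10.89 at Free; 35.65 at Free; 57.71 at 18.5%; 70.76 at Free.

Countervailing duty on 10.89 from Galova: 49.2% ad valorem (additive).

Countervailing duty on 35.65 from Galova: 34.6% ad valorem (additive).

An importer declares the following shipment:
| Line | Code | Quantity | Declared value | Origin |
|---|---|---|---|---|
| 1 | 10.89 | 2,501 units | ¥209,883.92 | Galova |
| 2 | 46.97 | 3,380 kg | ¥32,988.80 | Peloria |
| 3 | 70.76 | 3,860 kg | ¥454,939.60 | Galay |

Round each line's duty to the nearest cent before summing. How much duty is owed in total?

Line 1 (10.89, Galova, 2,501 units, ¥209,883.92):
Base rate for 10.89 is 8.5%.
10.89 has an FTA preferential rate, but origin Galova is not Galay; base rate stands.
Additional duty on 10.89 from Galova: +49.2%. Applied ad valorem rate: 8.5% + 49.2% = 57.7%.
Duty = ¥209,883.92 × 57.7% = ¥121,103.02.
Line 2 (46.97, Peloria, 3,380 kg, ¥32,988.80):
Base rate for 46.97 is ¥0.70/kg.
Duty = 3,380 × ¥0.70 = ¥2,366.00.
Line 3 (70.76, Galay, 3,860 kg, ¥454,939.60):
Base rate for 70.76 is 6%.
Origin Galay qualifies under the Bralovia–Galay agreement and 70.76 is covered: preferential rate Free applies instead.
Duty = ¥454,939.60 × 0% = ¥0.00.
Total = ¥121,103.02 + ¥2,366.00 + ¥0.00 = ¥123,469.02.

¥123,469.02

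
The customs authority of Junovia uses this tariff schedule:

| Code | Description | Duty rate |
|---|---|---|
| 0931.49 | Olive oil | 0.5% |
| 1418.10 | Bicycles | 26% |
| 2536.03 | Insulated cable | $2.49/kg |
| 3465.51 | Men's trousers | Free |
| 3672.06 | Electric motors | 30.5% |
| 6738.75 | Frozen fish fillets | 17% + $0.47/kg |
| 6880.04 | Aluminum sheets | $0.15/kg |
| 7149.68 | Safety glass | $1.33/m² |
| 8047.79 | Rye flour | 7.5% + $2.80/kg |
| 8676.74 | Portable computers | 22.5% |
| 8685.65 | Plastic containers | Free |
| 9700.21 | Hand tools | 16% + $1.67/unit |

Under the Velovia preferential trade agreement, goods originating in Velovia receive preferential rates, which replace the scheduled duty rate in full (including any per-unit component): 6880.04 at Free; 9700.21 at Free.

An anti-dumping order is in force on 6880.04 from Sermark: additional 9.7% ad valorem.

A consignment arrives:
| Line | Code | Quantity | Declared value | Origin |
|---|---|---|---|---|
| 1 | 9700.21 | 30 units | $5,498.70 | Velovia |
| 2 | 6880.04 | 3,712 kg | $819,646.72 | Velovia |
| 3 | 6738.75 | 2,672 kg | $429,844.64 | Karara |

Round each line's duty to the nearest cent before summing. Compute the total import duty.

Line 1 (9700.21, Velovia, 30 units, $5,498.70):
Base rate for 9700.21 is 16% + $1.67/unit.
Origin Velovia qualifies under the Junovia–Velovia agreement and 9700.21 is covered: preferential rate Free applies instead.
Duty = $5,498.70 × 0% = $0.00.
Line 2 (6880.04, Velovia, 3,712 kg, $819,646.72):
Base rate for 6880.04 is $0.15/kg.
Origin Velovia qualifies under the Junovia–Velovia agreement and 6880.04 is covered: preferential rate Free applies instead.
The additional-duty order on 6880.04 targets Sermark, not Velovia; it does not apply.
Duty = $819,646.72 × 0% = $0.00.
Line 3 (6738.75, Karara, 2,672 kg, $429,844.64):
Base rate for 6738.75 is 17% + $0.47/kg.
Duty = $429,844.64 × 17% + 2,672 × $0.47 = $74,329.43.
Total = $0.00 + $0.00 + $74,329.43 = $74,329.43.

$74,329.43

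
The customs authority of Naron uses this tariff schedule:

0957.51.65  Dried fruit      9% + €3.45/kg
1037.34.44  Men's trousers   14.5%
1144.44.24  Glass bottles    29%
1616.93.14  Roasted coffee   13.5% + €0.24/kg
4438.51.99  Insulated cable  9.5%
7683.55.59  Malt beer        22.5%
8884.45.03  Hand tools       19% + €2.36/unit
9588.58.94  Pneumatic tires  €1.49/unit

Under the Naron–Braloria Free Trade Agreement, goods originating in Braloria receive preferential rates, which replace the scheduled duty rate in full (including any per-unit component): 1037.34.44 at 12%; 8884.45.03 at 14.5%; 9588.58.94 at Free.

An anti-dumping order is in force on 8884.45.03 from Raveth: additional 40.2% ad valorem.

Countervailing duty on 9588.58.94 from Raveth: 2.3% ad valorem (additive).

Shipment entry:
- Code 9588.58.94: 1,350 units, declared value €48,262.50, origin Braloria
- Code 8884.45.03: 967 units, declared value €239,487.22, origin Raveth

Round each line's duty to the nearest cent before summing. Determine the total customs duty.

Line 1 (9588.58.94, Braloria, 1,350 units, €48,262.50):
Base rate for 9588.58.94 is €1.49/unit.
Origin Braloria qualifies under the Naron–Braloria agreement and 9588.58.94 is covered: preferential rate Free applies instead.
The additional-duty order on 9588.58.94 targets Raveth, not Braloria; it does not apply.
Duty = €48,262.50 × 0% = €0.00.
Line 2 (8884.45.03, Raveth, 967 units, €239,487.22):
Base rate for 8884.45.03 is 19% + €2.36/unit.
8884.45.03 has an FTA preferential rate, but origin Raveth is not Braloria; base rate stands.
Additional duty on 8884.45.03 from Raveth: +40.2%. Applied ad valorem rate: 19% + 40.2% = 59.2%.
Duty = €239,487.22 × 59.2% + 967 × €2.36 = €144,058.55.
Total = €0.00 + €144,058.55 = €144,058.55.

€144,058.55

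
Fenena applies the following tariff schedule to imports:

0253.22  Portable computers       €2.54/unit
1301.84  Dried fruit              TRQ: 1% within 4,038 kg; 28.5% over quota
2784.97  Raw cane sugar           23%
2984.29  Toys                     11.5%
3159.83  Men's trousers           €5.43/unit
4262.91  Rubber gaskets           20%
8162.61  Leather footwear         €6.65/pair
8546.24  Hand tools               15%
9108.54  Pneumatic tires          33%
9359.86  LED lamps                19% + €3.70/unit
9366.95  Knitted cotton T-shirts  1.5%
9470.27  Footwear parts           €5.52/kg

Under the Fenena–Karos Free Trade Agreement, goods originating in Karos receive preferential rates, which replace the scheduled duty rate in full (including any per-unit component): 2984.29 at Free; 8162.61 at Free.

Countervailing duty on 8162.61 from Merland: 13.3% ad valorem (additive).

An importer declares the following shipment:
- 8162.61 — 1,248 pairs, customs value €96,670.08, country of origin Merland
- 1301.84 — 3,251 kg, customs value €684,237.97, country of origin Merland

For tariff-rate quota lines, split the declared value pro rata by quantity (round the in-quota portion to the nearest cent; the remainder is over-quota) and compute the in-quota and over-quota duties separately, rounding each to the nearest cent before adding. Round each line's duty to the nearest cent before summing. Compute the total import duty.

€27,998.70

Line 1 (8162.61, Merland, 1,248 pairs, €96,670.08):
Base rate for 8162.61 is €6.65/pair.
8162.61 has an FTA preferential rate, but origin Merland is not Karos; base rate stands.
Additional duty on 8162.61 from Merland: +13.3% ad valorem. Applied ad valorem rate = 13.3%.
Duty = €96,670.08 × 13.3% + 1,248 × €6.65 = €21,156.32.
Line 2 (1301.84, Merland, 3,251 kg, €684,237.97):
Code 1301.84 is under a tariff-rate quota (threshold 4,038 kg). Quantity 3,251 kg is within the quota, so the in-quota rate 1% applies to the full value.
Duty = €684,237.97 × 1% = €6,842.38.
Total = €21,156.32 + €6,842.38 = €27,998.70.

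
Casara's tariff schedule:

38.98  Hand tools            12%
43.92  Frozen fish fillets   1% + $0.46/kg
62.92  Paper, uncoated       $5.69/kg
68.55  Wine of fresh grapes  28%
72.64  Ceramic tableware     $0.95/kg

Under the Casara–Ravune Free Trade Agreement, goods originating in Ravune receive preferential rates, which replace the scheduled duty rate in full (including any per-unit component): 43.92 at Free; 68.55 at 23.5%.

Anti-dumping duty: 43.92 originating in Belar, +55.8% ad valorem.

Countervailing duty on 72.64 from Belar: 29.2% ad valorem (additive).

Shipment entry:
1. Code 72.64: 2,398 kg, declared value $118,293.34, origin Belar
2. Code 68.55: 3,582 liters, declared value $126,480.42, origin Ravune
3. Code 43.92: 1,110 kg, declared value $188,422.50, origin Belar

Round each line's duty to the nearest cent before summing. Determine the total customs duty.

$174,077.24

Line 1 (72.64, Belar, 2,398 kg, $118,293.34):
Base rate for 72.64 is $0.95/kg.
Additional duty on 72.64 from Belar: +29.2% ad valorem. Applied ad valorem rate = 29.2%.
Duty = $118,293.34 × 29.2% + 2,398 × $0.95 = $36,819.76.
Line 2 (68.55, Ravune, 3,582 liters, $126,480.42):
Base rate for 68.55 is 28%.
Origin Ravune qualifies under the Casara–Ravune agreement and 68.55 is covered: preferential rate 23.5% applies instead.
Duty = $126,480.42 × 23.5% = $29,722.90.
Line 3 (43.92, Belar, 1,110 kg, $188,422.50):
Base rate for 43.92 is 1% + $0.46/kg.
43.92 has an FTA preferential rate, but origin Belar is not Ravune; base rate stands.
Additional duty on 43.92 from Belar: +55.8%. Applied ad valorem rate: 1% + 55.8% = 56.8%.
Duty = $188,422.50 × 56.8% + 1,110 × $0.46 = $107,534.58.
Total = $36,819.76 + $29,722.90 + $107,534.58 = $174,077.24.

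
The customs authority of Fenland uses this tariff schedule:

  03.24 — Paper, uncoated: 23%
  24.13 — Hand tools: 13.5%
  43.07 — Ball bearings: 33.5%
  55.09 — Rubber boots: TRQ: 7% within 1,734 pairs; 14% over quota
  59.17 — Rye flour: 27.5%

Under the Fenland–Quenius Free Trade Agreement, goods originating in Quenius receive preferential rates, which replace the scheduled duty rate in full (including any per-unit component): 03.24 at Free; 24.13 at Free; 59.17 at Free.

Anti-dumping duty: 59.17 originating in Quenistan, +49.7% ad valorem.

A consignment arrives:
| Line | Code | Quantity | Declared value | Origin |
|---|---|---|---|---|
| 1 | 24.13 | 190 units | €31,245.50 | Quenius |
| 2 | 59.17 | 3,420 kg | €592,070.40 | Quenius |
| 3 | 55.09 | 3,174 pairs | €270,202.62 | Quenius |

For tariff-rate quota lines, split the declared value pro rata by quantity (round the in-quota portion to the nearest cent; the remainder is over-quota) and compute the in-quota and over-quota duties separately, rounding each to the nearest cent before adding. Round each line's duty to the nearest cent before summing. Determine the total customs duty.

€27,495.29

Line 1 (24.13, Quenius, 190 units, €31,245.50):
Base rate for 24.13 is 13.5%.
Origin Quenius qualifies under the Fenland–Quenius agreement and 24.13 is covered: preferential rate Free applies instead.
Duty = €31,245.50 × 0% = €0.00.
Line 2 (59.17, Quenius, 3,420 kg, €592,070.40):
Base rate for 59.17 is 27.5%.
Origin Quenius qualifies under the Fenland–Quenius agreement and 59.17 is covered: preferential rate Free applies instead.
The additional-duty order on 59.17 targets Quenistan, not Quenius; it does not apply.
Duty = €592,070.40 × 0% = €0.00.
Line 3 (55.09, Quenius, 3,174 pairs, €270,202.62):
Code 55.09 is under a tariff-rate quota (threshold 1,734 pairs). In-quota: 1,734 pairs at 7%; over-quota: 1,440 pairs at 14%.
Pro-rata value split: in-quota = €270,202.62 × 1,734/3,174 = €147,615.42; over-quota = €270,202.62 − €147,615.42 = €122,587.20.
In-quota duty = €147,615.42 × 7% = €10,333.08. Over-quota duty = €122,587.20 × 14% = €17,162.21.
Line duty = €10,333.08 + €17,162.21 = €27,495.29.
Total = €0.00 + €0.00 + €27,495.29 = €27,495.29.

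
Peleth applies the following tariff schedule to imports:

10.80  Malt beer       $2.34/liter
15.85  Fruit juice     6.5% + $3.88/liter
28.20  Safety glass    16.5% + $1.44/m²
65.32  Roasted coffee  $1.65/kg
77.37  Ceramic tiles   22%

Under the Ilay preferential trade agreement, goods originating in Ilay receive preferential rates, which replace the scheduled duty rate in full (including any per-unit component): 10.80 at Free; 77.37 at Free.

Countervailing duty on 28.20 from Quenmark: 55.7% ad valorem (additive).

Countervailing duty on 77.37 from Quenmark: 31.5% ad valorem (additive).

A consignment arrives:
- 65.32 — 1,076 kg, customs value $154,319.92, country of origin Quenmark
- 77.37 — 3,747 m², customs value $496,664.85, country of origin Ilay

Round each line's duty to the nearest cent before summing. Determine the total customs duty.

$1,775.40

Line 1 (65.32, Quenmark, 1,076 kg, $154,319.92):
Base rate for 65.32 is $1.65/kg.
Duty = 1,076 × $1.65 = $1,775.40.
Line 2 (77.37, Ilay, 3,747 m², $496,664.85):
Base rate for 77.37 is 22%.
Origin Ilay qualifies under the Peleth–Ilay agreement and 77.37 is covered: preferential rate Free applies instead.
The additional-duty order on 77.37 targets Quenmark, not Ilay; it does not apply.
Duty = $496,664.85 × 0% = $0.00.
Total = $1,775.40 + $0.00 = $1,775.40.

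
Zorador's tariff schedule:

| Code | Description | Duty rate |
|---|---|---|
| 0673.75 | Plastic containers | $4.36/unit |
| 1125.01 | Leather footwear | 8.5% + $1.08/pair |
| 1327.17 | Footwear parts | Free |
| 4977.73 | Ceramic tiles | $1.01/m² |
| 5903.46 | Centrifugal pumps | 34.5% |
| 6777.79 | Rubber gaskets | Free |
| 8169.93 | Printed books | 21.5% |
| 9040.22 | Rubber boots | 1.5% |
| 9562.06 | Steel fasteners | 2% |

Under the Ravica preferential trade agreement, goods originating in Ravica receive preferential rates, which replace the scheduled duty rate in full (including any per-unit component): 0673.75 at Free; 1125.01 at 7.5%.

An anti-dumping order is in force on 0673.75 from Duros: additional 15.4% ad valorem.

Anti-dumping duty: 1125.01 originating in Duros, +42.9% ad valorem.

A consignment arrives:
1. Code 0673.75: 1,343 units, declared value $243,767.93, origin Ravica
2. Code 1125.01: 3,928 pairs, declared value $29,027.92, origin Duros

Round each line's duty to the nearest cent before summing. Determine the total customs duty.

$19,162.59

Line 1 (0673.75, Ravica, 1,343 units, $243,767.93):
Base rate for 0673.75 is $4.36/unit.
Origin Ravica qualifies under the Zorador–Ravica agreement and 0673.75 is covered: preferential rate Free applies instead.
The additional-duty order on 0673.75 targets Duros, not Ravica; it does not apply.
Duty = $243,767.93 × 0% = $0.00.
Line 2 (1125.01, Duros, 3,928 pairs, $29,027.92):
Base rate for 1125.01 is 8.5% + $1.08/pair.
1125.01 has an FTA preferential rate, but origin Duros is not Ravica; base rate stands.
Additional duty on 1125.01 from Duros: +42.9%. Applied ad valorem rate: 8.5% + 42.9% = 51.4%.
Duty = $29,027.92 × 51.4% + 3,928 × $1.08 = $19,162.59.
Total = $0.00 + $19,162.59 = $19,162.59.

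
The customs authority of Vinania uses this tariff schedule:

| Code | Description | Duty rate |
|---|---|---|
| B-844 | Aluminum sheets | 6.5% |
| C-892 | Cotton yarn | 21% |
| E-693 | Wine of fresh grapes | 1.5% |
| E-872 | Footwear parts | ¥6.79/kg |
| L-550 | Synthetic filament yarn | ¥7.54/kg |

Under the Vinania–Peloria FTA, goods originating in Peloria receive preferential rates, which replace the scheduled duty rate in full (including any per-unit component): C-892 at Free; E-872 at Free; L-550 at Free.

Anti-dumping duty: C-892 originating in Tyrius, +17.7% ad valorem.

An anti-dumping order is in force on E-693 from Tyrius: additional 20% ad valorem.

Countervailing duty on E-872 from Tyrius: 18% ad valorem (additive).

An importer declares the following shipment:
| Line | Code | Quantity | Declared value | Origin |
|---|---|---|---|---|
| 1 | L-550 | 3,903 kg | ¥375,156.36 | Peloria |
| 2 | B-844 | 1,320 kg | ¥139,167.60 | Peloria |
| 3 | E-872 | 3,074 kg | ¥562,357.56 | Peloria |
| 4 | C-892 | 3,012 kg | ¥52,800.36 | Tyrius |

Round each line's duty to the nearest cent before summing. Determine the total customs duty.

Line 1 (L-550, Peloria, 3,903 kg, ¥375,156.36):
Base rate for L-550 is ¥7.54/kg.
Origin Peloria qualifies under the Vinania–Peloria agreement and L-550 is covered: preferential rate Free applies instead.
Duty = ¥375,156.36 × 0% = ¥0.00.
Line 2 (B-844, Peloria, 1,320 kg, ¥139,167.60):
Base rate for B-844 is 6.5%.
Origin Peloria is the FTA partner but B-844 is not on the preference list; base rate stands.
Duty = ¥139,167.60 × 6.5% = ¥9,045.89.
Line 3 (E-872, Peloria, 3,074 kg, ¥562,357.56):
Base rate for E-872 is ¥6.79/kg.
Origin Peloria qualifies under the Vinania–Peloria agreement and E-872 is covered: preferential rate Free applies instead.
The additional-duty order on E-872 targets Tyrius, not Peloria; it does not apply.
Duty = ¥562,357.56 × 0% = ¥0.00.
Line 4 (C-892, Tyrius, 3,012 kg, ¥52,800.36):
Base rate for C-892 is 21%.
C-892 has an FTA preferential rate, but origin Tyrius is not Peloria; base rate stands.
Additional duty on C-892 from Tyrius: +17.7%. Applied ad valorem rate: 21% + 17.7% = 38.7%.
Duty = ¥52,800.36 × 38.7% = ¥20,433.74.
Total = ¥0.00 + ¥9,045.89 + ¥0.00 + ¥20,433.74 = ¥29,479.63.

¥29,479.63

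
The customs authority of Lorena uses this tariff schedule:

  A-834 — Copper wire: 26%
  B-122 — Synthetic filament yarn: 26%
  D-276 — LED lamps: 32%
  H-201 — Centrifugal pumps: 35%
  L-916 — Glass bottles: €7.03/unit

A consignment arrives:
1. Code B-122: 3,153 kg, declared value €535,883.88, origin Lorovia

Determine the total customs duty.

Line 1 (B-122, Lorovia, 3,153 kg, €535,883.88):
Base rate for B-122 is 26%.
Duty = €535,883.88 × 26% = €139,329.81.

€139,329.81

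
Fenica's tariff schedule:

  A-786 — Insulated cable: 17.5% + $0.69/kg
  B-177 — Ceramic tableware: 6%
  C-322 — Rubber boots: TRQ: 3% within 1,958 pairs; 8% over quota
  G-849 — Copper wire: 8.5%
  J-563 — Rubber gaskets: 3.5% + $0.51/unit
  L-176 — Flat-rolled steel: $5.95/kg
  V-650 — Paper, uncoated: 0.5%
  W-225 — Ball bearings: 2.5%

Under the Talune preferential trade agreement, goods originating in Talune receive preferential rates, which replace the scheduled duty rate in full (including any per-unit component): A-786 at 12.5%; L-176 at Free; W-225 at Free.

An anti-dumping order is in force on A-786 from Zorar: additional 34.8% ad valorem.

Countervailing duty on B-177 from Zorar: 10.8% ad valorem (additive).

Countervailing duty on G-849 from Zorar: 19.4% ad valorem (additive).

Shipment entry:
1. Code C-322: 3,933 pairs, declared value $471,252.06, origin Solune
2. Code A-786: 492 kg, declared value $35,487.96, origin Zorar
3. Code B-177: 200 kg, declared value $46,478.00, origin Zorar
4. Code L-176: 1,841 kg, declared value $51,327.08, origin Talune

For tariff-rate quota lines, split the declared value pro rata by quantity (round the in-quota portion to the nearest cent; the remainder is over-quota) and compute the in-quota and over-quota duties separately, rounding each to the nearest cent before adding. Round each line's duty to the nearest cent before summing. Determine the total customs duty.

$52,677.77

Line 1 (C-322, Solune, 3,933 pairs, $471,252.06):
Code C-322 is under a tariff-rate quota (threshold 1,958 pairs). In-quota: 1,958 pairs at 3%; over-quota: 1,975 pairs at 8%.
Pro-rata value split: in-quota = $471,252.06 × 1,958/3,933 = $234,607.56; over-quota = $471,252.06 − $234,607.56 = $236,644.50.
In-quota duty = $234,607.56 × 3% = $7,038.23. Over-quota duty = $236,644.50 × 8% = $18,931.56.
Line duty = $7,038.23 + $18,931.56 = $25,969.79.
Line 2 (A-786, Zorar, 492 kg, $35,487.96):
Base rate for A-786 is 17.5% + $0.69/kg.
A-786 has an FTA preferential rate, but origin Zorar is not Talune; base rate stands.
Additional duty on A-786 from Zorar: +34.8%. Applied ad valorem rate: 17.5% + 34.8% = 52.3%.
Duty = $35,487.96 × 52.3% + 492 × $0.69 = $18,899.68.
Line 3 (B-177, Zorar, 200 kg, $46,478.00):
Base rate for B-177 is 6%.
Additional duty on B-177 from Zorar: +10.8%. Applied ad valorem rate: 6% + 10.8% = 16.8%.
Duty = $46,478.00 × 16.8% = $7,808.30.
Line 4 (L-176, Talune, 1,841 kg, $51,327.08):
Base rate for L-176 is $5.95/kg.
Origin Talune qualifies under the Fenica–Talune agreement and L-176 is covered: preferential rate Free applies instead.
Duty = $51,327.08 × 0% = $0.00.
Total = $25,969.79 + $18,899.68 + $7,808.30 + $0.00 = $52,677.77.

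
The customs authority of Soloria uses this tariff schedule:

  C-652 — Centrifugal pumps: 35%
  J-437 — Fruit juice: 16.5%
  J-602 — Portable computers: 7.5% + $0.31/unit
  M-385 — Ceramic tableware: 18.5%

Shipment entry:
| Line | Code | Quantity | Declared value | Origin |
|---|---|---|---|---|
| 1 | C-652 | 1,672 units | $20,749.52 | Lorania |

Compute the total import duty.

$7,262.33

Line 1 (C-652, Lorania, 1,672 units, $20,749.52):
Base rate for C-652 is 35%.
Duty = $20,749.52 × 35% = $7,262.33.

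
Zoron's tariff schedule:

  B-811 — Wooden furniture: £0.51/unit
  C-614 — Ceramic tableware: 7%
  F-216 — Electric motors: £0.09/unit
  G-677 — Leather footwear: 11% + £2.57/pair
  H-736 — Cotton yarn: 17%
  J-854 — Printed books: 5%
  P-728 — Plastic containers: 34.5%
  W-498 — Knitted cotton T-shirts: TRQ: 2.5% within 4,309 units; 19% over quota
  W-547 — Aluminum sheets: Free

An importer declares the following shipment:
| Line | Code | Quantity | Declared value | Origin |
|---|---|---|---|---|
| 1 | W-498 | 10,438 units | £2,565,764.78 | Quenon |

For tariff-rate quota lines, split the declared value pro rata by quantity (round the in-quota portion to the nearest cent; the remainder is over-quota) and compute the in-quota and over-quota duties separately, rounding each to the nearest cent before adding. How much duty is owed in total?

Line 1 (W-498, Quenon, 10,438 units, £2,565,764.78):
Code W-498 is under a tariff-rate quota (threshold 4,309 units). In-quota: 4,309 units at 2.5%; over-quota: 6,129 units at 19%.
Pro-rata value split: in-quota = £2,565,764.78 × 4,309/10,438 = £1,059,195.29; over-quota = £2,565,764.78 − £1,059,195.29 = £1,506,569.49.
In-quota duty = £1,059,195.29 × 2.5% = £26,479.88. Over-quota duty = £1,506,569.49 × 19% = £286,248.20.
Line duty = £26,479.88 + £286,248.20 = £312,728.08.

£312,728.08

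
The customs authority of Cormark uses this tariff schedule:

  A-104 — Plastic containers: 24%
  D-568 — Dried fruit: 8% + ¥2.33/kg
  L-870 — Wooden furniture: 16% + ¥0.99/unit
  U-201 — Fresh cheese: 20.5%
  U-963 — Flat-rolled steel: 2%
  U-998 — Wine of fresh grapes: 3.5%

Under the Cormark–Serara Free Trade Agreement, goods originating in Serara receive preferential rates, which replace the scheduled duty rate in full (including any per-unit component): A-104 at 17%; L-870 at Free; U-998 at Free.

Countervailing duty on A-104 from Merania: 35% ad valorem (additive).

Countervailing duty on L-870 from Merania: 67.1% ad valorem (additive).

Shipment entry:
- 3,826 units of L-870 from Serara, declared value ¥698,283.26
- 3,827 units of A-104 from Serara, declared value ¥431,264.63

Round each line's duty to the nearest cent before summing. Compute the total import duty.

Line 1 (L-870, Serara, 3,826 units, ¥698,283.26):
Base rate for L-870 is 16% + ¥0.99/unit.
Origin Serara qualifies under the Cormark–Serara agreement and L-870 is covered: preferential rate Free applies instead.
The additional-duty order on L-870 targets Merania, not Serara; it does not apply.
Duty = ¥698,283.26 × 0% = ¥0.00.
Line 2 (A-104, Serara, 3,827 units, ¥431,264.63):
Base rate for A-104 is 24%.
Origin Serara qualifies under the Cormark–Serara agreement and A-104 is covered: preferential rate 17% applies instead.
The additional-duty order on A-104 targets Merania, not Serara; it does not apply.
Duty = ¥431,264.63 × 17% = ¥73,314.99.
Total = ¥0.00 + ¥73,314.99 = ¥73,314.99.

¥73,314.99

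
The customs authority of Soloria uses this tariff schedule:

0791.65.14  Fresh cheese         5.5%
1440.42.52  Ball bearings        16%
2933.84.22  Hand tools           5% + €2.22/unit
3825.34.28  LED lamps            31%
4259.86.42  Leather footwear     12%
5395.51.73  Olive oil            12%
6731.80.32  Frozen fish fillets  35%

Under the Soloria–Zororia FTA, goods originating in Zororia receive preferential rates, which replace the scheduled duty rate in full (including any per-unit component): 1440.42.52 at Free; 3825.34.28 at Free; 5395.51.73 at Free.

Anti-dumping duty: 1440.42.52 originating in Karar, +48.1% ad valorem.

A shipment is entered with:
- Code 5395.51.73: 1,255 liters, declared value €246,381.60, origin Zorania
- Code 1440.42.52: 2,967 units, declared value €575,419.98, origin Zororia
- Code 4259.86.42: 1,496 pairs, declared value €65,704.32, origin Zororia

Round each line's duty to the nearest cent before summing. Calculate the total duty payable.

€37,450.31

Line 1 (5395.51.73, Zorania, 1,255 liters, €246,381.60):
Base rate for 5395.51.73 is 12%.
5395.51.73 has an FTA preferential rate, but origin Zorania is not Zororia; base rate stands.
Duty = €246,381.60 × 12% = €29,565.79.
Line 2 (1440.42.52, Zororia, 2,967 units, €575,419.98):
Base rate for 1440.42.52 is 16%.
Origin Zororia qualifies under the Soloria–Zororia agreement and 1440.42.52 is covered: preferential rate Free applies instead.
The additional-duty order on 1440.42.52 targets Karar, not Zororia; it does not apply.
Duty = €575,419.98 × 0% = €0.00.
Line 3 (4259.86.42, Zororia, 1,496 pairs, €65,704.32):
Base rate for 4259.86.42 is 12%.
Origin Zororia is the FTA partner but 4259.86.42 is not on the preference list; base rate stands.
Duty = €65,704.32 × 12% = €7,884.52.
Total = €29,565.79 + €0.00 + €7,884.52 = €37,450.31.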